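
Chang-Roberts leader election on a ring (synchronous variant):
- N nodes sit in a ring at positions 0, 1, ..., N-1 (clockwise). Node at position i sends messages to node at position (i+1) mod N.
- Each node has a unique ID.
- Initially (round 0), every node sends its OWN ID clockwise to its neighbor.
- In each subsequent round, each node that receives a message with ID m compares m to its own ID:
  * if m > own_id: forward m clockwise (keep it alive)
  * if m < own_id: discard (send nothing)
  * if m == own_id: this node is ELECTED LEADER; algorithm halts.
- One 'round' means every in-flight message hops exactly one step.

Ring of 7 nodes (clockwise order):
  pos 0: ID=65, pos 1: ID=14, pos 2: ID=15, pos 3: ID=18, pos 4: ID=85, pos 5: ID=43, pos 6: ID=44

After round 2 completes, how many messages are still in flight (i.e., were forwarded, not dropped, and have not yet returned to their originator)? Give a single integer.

Round 1: pos1(id14) recv 65: fwd; pos2(id15) recv 14: drop; pos3(id18) recv 15: drop; pos4(id85) recv 18: drop; pos5(id43) recv 85: fwd; pos6(id44) recv 43: drop; pos0(id65) recv 44: drop
Round 2: pos2(id15) recv 65: fwd; pos6(id44) recv 85: fwd
After round 2: 2 messages still in flight

Answer: 2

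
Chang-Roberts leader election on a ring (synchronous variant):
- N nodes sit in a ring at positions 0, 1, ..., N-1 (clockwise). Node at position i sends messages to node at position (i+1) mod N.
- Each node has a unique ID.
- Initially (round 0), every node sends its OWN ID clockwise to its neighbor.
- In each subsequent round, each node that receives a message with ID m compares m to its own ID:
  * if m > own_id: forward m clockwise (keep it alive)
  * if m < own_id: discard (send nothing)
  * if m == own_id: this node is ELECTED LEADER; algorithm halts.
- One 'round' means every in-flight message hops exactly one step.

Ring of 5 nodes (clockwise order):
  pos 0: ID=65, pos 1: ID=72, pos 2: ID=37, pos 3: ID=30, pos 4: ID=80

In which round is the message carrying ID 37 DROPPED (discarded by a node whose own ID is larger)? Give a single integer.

Answer: 2

Derivation:
Round 1: pos1(id72) recv 65: drop; pos2(id37) recv 72: fwd; pos3(id30) recv 37: fwd; pos4(id80) recv 30: drop; pos0(id65) recv 80: fwd
Round 2: pos3(id30) recv 72: fwd; pos4(id80) recv 37: drop; pos1(id72) recv 80: fwd
Round 3: pos4(id80) recv 72: drop; pos2(id37) recv 80: fwd
Round 4: pos3(id30) recv 80: fwd
Round 5: pos4(id80) recv 80: ELECTED
Message ID 37 originates at pos 2; dropped at pos 4 in round 2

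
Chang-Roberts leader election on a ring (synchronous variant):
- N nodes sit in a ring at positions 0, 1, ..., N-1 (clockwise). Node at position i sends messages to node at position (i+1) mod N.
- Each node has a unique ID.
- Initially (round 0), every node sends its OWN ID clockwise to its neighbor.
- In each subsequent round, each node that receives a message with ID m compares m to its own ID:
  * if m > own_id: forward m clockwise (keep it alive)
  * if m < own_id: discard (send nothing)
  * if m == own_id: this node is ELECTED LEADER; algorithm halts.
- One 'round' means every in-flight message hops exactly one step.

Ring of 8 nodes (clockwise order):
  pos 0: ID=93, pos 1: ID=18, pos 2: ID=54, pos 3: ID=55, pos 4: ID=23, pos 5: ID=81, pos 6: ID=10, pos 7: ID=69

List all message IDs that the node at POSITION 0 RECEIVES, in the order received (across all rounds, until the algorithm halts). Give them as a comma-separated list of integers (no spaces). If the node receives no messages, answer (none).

Answer: 69,81,93

Derivation:
Round 1: pos1(id18) recv 93: fwd; pos2(id54) recv 18: drop; pos3(id55) recv 54: drop; pos4(id23) recv 55: fwd; pos5(id81) recv 23: drop; pos6(id10) recv 81: fwd; pos7(id69) recv 10: drop; pos0(id93) recv 69: drop
Round 2: pos2(id54) recv 93: fwd; pos5(id81) recv 55: drop; pos7(id69) recv 81: fwd
Round 3: pos3(id55) recv 93: fwd; pos0(id93) recv 81: drop
Round 4: pos4(id23) recv 93: fwd
Round 5: pos5(id81) recv 93: fwd
Round 6: pos6(id10) recv 93: fwd
Round 7: pos7(id69) recv 93: fwd
Round 8: pos0(id93) recv 93: ELECTED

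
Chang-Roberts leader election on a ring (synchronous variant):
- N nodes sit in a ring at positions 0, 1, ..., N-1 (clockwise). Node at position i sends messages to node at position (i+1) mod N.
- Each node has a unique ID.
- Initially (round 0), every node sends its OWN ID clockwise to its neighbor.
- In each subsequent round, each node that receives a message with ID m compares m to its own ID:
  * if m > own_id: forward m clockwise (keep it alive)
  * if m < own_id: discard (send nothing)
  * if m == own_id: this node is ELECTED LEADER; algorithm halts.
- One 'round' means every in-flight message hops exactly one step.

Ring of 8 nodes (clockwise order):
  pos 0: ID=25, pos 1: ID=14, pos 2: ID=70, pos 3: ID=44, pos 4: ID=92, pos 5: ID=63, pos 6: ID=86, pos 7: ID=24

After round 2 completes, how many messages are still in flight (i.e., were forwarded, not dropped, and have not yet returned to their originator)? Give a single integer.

Answer: 2

Derivation:
Round 1: pos1(id14) recv 25: fwd; pos2(id70) recv 14: drop; pos3(id44) recv 70: fwd; pos4(id92) recv 44: drop; pos5(id63) recv 92: fwd; pos6(id86) recv 63: drop; pos7(id24) recv 86: fwd; pos0(id25) recv 24: drop
Round 2: pos2(id70) recv 25: drop; pos4(id92) recv 70: drop; pos6(id86) recv 92: fwd; pos0(id25) recv 86: fwd
After round 2: 2 messages still in flight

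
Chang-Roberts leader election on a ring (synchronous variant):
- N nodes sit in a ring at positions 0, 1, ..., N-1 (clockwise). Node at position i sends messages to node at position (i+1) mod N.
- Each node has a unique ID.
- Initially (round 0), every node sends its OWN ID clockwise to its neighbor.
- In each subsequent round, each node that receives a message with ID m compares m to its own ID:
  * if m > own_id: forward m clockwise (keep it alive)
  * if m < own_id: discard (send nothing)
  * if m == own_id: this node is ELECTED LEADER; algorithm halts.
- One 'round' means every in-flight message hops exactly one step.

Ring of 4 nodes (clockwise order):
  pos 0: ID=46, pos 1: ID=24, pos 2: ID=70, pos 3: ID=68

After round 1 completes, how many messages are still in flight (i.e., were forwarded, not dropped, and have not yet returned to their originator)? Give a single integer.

Round 1: pos1(id24) recv 46: fwd; pos2(id70) recv 24: drop; pos3(id68) recv 70: fwd; pos0(id46) recv 68: fwd
After round 1: 3 messages still in flight

Answer: 3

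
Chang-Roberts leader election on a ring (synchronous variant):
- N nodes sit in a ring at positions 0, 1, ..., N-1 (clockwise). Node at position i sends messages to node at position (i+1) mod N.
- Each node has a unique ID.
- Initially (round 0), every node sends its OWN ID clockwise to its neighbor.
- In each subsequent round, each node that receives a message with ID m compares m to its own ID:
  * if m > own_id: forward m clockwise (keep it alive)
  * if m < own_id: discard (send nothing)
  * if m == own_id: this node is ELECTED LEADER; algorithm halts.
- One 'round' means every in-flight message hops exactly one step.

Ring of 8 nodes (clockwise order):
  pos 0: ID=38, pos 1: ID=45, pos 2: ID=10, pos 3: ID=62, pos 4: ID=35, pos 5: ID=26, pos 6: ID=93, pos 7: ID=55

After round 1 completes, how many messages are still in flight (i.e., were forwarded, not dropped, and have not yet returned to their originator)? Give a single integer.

Answer: 5

Derivation:
Round 1: pos1(id45) recv 38: drop; pos2(id10) recv 45: fwd; pos3(id62) recv 10: drop; pos4(id35) recv 62: fwd; pos5(id26) recv 35: fwd; pos6(id93) recv 26: drop; pos7(id55) recv 93: fwd; pos0(id38) recv 55: fwd
After round 1: 5 messages still in flight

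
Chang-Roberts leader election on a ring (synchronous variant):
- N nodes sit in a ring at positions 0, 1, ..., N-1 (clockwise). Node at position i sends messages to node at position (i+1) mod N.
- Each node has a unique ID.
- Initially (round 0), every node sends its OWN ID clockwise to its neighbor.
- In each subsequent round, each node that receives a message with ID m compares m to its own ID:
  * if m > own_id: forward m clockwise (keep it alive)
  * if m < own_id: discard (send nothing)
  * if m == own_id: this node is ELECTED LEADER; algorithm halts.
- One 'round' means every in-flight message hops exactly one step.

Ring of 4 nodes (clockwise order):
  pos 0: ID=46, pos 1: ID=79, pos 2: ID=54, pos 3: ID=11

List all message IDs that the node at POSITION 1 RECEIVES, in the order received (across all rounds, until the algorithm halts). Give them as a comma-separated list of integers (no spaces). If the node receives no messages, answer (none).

Answer: 46,54,79

Derivation:
Round 1: pos1(id79) recv 46: drop; pos2(id54) recv 79: fwd; pos3(id11) recv 54: fwd; pos0(id46) recv 11: drop
Round 2: pos3(id11) recv 79: fwd; pos0(id46) recv 54: fwd
Round 3: pos0(id46) recv 79: fwd; pos1(id79) recv 54: drop
Round 4: pos1(id79) recv 79: ELECTED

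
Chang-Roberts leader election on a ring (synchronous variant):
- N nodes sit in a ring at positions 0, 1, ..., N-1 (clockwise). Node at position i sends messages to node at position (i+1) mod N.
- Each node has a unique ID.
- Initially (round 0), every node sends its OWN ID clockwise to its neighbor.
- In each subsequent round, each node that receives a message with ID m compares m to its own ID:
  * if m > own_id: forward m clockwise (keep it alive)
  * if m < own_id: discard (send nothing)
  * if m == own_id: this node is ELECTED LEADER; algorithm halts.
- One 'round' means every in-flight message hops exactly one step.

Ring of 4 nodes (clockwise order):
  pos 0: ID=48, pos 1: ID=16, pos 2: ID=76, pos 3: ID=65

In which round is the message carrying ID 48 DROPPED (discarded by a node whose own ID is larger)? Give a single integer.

Round 1: pos1(id16) recv 48: fwd; pos2(id76) recv 16: drop; pos3(id65) recv 76: fwd; pos0(id48) recv 65: fwd
Round 2: pos2(id76) recv 48: drop; pos0(id48) recv 76: fwd; pos1(id16) recv 65: fwd
Round 3: pos1(id16) recv 76: fwd; pos2(id76) recv 65: drop
Round 4: pos2(id76) recv 76: ELECTED
Message ID 48 originates at pos 0; dropped at pos 2 in round 2

Answer: 2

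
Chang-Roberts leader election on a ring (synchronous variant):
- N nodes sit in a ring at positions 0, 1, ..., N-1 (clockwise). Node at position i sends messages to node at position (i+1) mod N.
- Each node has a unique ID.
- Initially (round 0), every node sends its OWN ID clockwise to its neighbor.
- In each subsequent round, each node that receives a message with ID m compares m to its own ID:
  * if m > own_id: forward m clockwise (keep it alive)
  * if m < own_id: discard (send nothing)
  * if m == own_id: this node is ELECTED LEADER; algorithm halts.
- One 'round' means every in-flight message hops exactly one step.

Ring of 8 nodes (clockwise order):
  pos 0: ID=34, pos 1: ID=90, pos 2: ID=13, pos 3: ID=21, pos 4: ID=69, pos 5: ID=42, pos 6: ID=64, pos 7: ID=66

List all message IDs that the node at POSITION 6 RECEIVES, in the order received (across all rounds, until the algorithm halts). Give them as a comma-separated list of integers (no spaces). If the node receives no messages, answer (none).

Answer: 42,69,90

Derivation:
Round 1: pos1(id90) recv 34: drop; pos2(id13) recv 90: fwd; pos3(id21) recv 13: drop; pos4(id69) recv 21: drop; pos5(id42) recv 69: fwd; pos6(id64) recv 42: drop; pos7(id66) recv 64: drop; pos0(id34) recv 66: fwd
Round 2: pos3(id21) recv 90: fwd; pos6(id64) recv 69: fwd; pos1(id90) recv 66: drop
Round 3: pos4(id69) recv 90: fwd; pos7(id66) recv 69: fwd
Round 4: pos5(id42) recv 90: fwd; pos0(id34) recv 69: fwd
Round 5: pos6(id64) recv 90: fwd; pos1(id90) recv 69: drop
Round 6: pos7(id66) recv 90: fwd
Round 7: pos0(id34) recv 90: fwd
Round 8: pos1(id90) recv 90: ELECTED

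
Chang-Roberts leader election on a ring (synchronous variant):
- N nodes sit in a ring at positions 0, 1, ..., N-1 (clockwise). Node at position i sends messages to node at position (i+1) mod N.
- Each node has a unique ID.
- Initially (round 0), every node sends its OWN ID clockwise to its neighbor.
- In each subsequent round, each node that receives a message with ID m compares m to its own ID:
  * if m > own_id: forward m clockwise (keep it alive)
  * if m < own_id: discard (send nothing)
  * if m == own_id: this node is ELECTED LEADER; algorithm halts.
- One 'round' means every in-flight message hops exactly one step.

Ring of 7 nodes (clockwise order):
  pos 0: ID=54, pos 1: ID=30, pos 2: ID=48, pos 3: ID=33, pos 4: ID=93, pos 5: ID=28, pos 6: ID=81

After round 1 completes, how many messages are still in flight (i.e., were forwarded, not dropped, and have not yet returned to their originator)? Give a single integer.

Round 1: pos1(id30) recv 54: fwd; pos2(id48) recv 30: drop; pos3(id33) recv 48: fwd; pos4(id93) recv 33: drop; pos5(id28) recv 93: fwd; pos6(id81) recv 28: drop; pos0(id54) recv 81: fwd
After round 1: 4 messages still in flight

Answer: 4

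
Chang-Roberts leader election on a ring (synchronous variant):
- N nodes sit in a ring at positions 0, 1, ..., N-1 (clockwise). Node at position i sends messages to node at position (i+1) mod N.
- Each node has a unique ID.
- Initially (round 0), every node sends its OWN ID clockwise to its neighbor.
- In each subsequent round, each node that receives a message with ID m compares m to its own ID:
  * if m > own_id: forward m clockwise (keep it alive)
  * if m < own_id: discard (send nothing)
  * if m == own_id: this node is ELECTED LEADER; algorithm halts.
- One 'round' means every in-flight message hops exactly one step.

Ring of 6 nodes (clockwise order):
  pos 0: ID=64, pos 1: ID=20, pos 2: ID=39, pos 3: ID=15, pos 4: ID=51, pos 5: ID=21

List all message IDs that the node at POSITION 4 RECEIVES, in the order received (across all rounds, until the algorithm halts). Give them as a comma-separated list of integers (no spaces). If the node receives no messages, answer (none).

Answer: 15,39,64

Derivation:
Round 1: pos1(id20) recv 64: fwd; pos2(id39) recv 20: drop; pos3(id15) recv 39: fwd; pos4(id51) recv 15: drop; pos5(id21) recv 51: fwd; pos0(id64) recv 21: drop
Round 2: pos2(id39) recv 64: fwd; pos4(id51) recv 39: drop; pos0(id64) recv 51: drop
Round 3: pos3(id15) recv 64: fwd
Round 4: pos4(id51) recv 64: fwd
Round 5: pos5(id21) recv 64: fwd
Round 6: pos0(id64) recv 64: ELECTED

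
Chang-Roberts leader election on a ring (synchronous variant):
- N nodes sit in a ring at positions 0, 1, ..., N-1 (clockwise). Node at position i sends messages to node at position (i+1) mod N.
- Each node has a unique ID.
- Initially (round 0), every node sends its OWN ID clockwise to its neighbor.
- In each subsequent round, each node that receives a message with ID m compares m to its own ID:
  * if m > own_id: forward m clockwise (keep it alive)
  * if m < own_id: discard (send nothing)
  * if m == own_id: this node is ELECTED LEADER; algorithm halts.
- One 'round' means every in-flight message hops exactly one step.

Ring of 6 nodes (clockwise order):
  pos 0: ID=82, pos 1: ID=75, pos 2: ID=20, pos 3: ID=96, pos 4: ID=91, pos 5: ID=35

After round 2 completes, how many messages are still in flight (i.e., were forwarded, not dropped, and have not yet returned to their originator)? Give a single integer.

Round 1: pos1(id75) recv 82: fwd; pos2(id20) recv 75: fwd; pos3(id96) recv 20: drop; pos4(id91) recv 96: fwd; pos5(id35) recv 91: fwd; pos0(id82) recv 35: drop
Round 2: pos2(id20) recv 82: fwd; pos3(id96) recv 75: drop; pos5(id35) recv 96: fwd; pos0(id82) recv 91: fwd
After round 2: 3 messages still in flight

Answer: 3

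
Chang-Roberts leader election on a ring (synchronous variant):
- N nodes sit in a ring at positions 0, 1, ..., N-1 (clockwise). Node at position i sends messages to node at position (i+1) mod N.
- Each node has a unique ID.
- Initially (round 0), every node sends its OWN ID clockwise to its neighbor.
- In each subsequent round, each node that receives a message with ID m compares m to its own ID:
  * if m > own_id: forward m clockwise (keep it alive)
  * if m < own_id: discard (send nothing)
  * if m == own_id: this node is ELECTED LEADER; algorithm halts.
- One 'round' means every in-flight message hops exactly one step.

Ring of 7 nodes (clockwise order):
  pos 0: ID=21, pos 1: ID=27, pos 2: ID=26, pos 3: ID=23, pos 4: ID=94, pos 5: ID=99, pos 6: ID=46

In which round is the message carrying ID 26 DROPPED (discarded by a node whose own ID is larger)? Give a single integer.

Round 1: pos1(id27) recv 21: drop; pos2(id26) recv 27: fwd; pos3(id23) recv 26: fwd; pos4(id94) recv 23: drop; pos5(id99) recv 94: drop; pos6(id46) recv 99: fwd; pos0(id21) recv 46: fwd
Round 2: pos3(id23) recv 27: fwd; pos4(id94) recv 26: drop; pos0(id21) recv 99: fwd; pos1(id27) recv 46: fwd
Round 3: pos4(id94) recv 27: drop; pos1(id27) recv 99: fwd; pos2(id26) recv 46: fwd
Round 4: pos2(id26) recv 99: fwd; pos3(id23) recv 46: fwd
Round 5: pos3(id23) recv 99: fwd; pos4(id94) recv 46: drop
Round 6: pos4(id94) recv 99: fwd
Round 7: pos5(id99) recv 99: ELECTED
Message ID 26 originates at pos 2; dropped at pos 4 in round 2

Answer: 2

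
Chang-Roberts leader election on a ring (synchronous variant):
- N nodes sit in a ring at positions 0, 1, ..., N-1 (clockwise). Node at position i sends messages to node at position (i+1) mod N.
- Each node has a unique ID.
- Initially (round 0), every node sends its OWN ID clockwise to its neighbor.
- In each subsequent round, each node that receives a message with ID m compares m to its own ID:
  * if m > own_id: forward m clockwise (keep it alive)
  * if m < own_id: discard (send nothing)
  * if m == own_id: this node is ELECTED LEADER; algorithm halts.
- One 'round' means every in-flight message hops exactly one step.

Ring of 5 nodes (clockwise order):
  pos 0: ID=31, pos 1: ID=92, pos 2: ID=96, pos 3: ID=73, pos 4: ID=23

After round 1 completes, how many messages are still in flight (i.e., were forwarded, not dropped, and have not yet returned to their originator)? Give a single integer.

Answer: 2

Derivation:
Round 1: pos1(id92) recv 31: drop; pos2(id96) recv 92: drop; pos3(id73) recv 96: fwd; pos4(id23) recv 73: fwd; pos0(id31) recv 23: drop
After round 1: 2 messages still in flight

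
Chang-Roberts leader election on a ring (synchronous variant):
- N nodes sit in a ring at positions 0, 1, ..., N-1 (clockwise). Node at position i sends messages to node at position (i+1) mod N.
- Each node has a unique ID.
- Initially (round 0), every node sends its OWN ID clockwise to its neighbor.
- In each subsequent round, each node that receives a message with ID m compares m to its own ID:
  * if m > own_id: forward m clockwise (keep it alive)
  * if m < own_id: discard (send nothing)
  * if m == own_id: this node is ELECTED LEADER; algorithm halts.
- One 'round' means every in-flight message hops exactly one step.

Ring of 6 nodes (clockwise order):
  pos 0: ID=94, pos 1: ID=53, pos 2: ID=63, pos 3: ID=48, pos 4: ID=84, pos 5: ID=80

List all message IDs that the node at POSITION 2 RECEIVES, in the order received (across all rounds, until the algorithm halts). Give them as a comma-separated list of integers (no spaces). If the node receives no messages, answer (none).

Answer: 53,94

Derivation:
Round 1: pos1(id53) recv 94: fwd; pos2(id63) recv 53: drop; pos3(id48) recv 63: fwd; pos4(id84) recv 48: drop; pos5(id80) recv 84: fwd; pos0(id94) recv 80: drop
Round 2: pos2(id63) recv 94: fwd; pos4(id84) recv 63: drop; pos0(id94) recv 84: drop
Round 3: pos3(id48) recv 94: fwd
Round 4: pos4(id84) recv 94: fwd
Round 5: pos5(id80) recv 94: fwd
Round 6: pos0(id94) recv 94: ELECTED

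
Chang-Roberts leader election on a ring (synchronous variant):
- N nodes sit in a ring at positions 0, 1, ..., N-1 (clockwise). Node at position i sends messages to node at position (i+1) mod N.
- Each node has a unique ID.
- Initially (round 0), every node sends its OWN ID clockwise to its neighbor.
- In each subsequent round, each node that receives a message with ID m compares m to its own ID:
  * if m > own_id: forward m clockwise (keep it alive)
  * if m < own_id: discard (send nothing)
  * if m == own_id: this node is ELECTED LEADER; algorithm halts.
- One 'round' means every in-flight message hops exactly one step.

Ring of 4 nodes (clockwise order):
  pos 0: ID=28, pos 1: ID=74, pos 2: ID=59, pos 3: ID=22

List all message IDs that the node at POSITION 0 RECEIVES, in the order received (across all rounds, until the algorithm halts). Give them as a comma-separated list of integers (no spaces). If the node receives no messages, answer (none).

Answer: 22,59,74

Derivation:
Round 1: pos1(id74) recv 28: drop; pos2(id59) recv 74: fwd; pos3(id22) recv 59: fwd; pos0(id28) recv 22: drop
Round 2: pos3(id22) recv 74: fwd; pos0(id28) recv 59: fwd
Round 3: pos0(id28) recv 74: fwd; pos1(id74) recv 59: drop
Round 4: pos1(id74) recv 74: ELECTED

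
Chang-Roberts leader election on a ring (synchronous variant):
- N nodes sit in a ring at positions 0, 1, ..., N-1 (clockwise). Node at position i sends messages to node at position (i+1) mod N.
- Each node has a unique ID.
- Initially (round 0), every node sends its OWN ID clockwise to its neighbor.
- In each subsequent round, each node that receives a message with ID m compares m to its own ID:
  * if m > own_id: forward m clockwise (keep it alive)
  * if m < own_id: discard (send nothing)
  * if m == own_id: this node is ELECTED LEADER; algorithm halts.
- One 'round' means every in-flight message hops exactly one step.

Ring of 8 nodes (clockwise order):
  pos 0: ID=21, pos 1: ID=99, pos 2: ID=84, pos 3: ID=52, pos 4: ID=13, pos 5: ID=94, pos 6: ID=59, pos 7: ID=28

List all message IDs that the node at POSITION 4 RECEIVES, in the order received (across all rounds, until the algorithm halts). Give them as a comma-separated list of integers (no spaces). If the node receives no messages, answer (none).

Answer: 52,84,99

Derivation:
Round 1: pos1(id99) recv 21: drop; pos2(id84) recv 99: fwd; pos3(id52) recv 84: fwd; pos4(id13) recv 52: fwd; pos5(id94) recv 13: drop; pos6(id59) recv 94: fwd; pos7(id28) recv 59: fwd; pos0(id21) recv 28: fwd
Round 2: pos3(id52) recv 99: fwd; pos4(id13) recv 84: fwd; pos5(id94) recv 52: drop; pos7(id28) recv 94: fwd; pos0(id21) recv 59: fwd; pos1(id99) recv 28: drop
Round 3: pos4(id13) recv 99: fwd; pos5(id94) recv 84: drop; pos0(id21) recv 94: fwd; pos1(id99) recv 59: drop
Round 4: pos5(id94) recv 99: fwd; pos1(id99) recv 94: drop
Round 5: pos6(id59) recv 99: fwd
Round 6: pos7(id28) recv 99: fwd
Round 7: pos0(id21) recv 99: fwd
Round 8: pos1(id99) recv 99: ELECTED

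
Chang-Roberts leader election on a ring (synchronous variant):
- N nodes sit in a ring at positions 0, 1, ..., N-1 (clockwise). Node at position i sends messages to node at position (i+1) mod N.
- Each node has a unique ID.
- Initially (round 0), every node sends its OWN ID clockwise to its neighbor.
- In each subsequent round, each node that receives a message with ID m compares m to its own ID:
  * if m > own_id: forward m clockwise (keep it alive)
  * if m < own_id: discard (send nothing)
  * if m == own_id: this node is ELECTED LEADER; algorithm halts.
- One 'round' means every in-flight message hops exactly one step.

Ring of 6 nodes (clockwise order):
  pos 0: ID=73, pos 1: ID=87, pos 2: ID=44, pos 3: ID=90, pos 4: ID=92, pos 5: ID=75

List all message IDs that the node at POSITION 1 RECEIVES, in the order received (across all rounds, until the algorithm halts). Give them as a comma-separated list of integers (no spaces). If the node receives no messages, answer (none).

Answer: 73,75,92

Derivation:
Round 1: pos1(id87) recv 73: drop; pos2(id44) recv 87: fwd; pos3(id90) recv 44: drop; pos4(id92) recv 90: drop; pos5(id75) recv 92: fwd; pos0(id73) recv 75: fwd
Round 2: pos3(id90) recv 87: drop; pos0(id73) recv 92: fwd; pos1(id87) recv 75: drop
Round 3: pos1(id87) recv 92: fwd
Round 4: pos2(id44) recv 92: fwd
Round 5: pos3(id90) recv 92: fwd
Round 6: pos4(id92) recv 92: ELECTED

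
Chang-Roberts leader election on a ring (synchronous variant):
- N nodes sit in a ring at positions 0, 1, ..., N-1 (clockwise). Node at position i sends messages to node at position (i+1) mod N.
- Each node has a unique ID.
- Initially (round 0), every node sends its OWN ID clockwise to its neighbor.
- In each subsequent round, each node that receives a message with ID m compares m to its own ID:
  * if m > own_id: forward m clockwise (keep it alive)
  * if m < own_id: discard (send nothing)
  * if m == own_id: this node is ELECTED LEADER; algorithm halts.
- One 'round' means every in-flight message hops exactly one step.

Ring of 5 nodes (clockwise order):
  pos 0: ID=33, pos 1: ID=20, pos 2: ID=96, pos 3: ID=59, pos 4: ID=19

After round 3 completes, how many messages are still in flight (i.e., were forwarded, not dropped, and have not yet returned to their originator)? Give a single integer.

Round 1: pos1(id20) recv 33: fwd; pos2(id96) recv 20: drop; pos3(id59) recv 96: fwd; pos4(id19) recv 59: fwd; pos0(id33) recv 19: drop
Round 2: pos2(id96) recv 33: drop; pos4(id19) recv 96: fwd; pos0(id33) recv 59: fwd
Round 3: pos0(id33) recv 96: fwd; pos1(id20) recv 59: fwd
After round 3: 2 messages still in flight

Answer: 2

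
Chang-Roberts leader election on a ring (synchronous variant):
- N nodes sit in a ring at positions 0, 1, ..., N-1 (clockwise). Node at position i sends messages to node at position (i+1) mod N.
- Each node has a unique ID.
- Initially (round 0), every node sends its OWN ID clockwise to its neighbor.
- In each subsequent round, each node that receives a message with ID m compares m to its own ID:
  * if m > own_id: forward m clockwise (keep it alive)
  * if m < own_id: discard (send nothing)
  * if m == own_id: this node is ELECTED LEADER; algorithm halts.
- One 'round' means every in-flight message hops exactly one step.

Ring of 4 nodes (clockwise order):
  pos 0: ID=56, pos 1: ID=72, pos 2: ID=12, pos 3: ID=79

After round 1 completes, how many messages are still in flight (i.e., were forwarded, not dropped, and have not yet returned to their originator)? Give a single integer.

Round 1: pos1(id72) recv 56: drop; pos2(id12) recv 72: fwd; pos3(id79) recv 12: drop; pos0(id56) recv 79: fwd
After round 1: 2 messages still in flight

Answer: 2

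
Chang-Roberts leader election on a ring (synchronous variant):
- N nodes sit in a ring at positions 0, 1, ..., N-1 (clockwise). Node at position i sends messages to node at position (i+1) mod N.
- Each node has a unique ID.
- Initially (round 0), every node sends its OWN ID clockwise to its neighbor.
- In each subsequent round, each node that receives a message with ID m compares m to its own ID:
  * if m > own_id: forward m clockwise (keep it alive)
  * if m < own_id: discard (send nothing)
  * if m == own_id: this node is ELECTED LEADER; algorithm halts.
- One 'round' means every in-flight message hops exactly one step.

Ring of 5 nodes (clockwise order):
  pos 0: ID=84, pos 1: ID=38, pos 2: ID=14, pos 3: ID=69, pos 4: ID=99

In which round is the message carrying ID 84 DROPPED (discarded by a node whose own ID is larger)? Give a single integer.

Round 1: pos1(id38) recv 84: fwd; pos2(id14) recv 38: fwd; pos3(id69) recv 14: drop; pos4(id99) recv 69: drop; pos0(id84) recv 99: fwd
Round 2: pos2(id14) recv 84: fwd; pos3(id69) recv 38: drop; pos1(id38) recv 99: fwd
Round 3: pos3(id69) recv 84: fwd; pos2(id14) recv 99: fwd
Round 4: pos4(id99) recv 84: drop; pos3(id69) recv 99: fwd
Round 5: pos4(id99) recv 99: ELECTED
Message ID 84 originates at pos 0; dropped at pos 4 in round 4

Answer: 4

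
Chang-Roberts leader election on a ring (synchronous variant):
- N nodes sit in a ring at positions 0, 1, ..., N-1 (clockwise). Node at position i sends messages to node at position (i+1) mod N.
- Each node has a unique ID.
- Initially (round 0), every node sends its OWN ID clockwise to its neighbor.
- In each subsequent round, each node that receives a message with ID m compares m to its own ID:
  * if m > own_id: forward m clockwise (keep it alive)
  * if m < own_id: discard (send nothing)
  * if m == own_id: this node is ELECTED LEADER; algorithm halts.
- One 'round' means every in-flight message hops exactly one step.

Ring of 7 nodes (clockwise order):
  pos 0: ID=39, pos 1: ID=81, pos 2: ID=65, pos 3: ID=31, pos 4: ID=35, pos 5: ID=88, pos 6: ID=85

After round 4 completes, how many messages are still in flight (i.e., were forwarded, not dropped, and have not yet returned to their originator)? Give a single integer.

Answer: 2

Derivation:
Round 1: pos1(id81) recv 39: drop; pos2(id65) recv 81: fwd; pos3(id31) recv 65: fwd; pos4(id35) recv 31: drop; pos5(id88) recv 35: drop; pos6(id85) recv 88: fwd; pos0(id39) recv 85: fwd
Round 2: pos3(id31) recv 81: fwd; pos4(id35) recv 65: fwd; pos0(id39) recv 88: fwd; pos1(id81) recv 85: fwd
Round 3: pos4(id35) recv 81: fwd; pos5(id88) recv 65: drop; pos1(id81) recv 88: fwd; pos2(id65) recv 85: fwd
Round 4: pos5(id88) recv 81: drop; pos2(id65) recv 88: fwd; pos3(id31) recv 85: fwd
After round 4: 2 messages still in flight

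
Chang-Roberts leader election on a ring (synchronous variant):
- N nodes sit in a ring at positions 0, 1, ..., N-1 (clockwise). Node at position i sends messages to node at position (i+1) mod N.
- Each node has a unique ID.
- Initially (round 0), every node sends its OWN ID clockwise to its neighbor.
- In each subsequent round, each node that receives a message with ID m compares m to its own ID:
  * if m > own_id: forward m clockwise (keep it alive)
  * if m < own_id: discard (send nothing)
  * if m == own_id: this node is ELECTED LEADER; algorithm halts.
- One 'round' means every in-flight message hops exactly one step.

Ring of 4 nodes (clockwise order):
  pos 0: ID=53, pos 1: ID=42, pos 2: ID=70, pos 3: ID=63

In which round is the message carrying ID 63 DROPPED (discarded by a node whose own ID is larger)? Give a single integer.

Round 1: pos1(id42) recv 53: fwd; pos2(id70) recv 42: drop; pos3(id63) recv 70: fwd; pos0(id53) recv 63: fwd
Round 2: pos2(id70) recv 53: drop; pos0(id53) recv 70: fwd; pos1(id42) recv 63: fwd
Round 3: pos1(id42) recv 70: fwd; pos2(id70) recv 63: drop
Round 4: pos2(id70) recv 70: ELECTED
Message ID 63 originates at pos 3; dropped at pos 2 in round 3

Answer: 3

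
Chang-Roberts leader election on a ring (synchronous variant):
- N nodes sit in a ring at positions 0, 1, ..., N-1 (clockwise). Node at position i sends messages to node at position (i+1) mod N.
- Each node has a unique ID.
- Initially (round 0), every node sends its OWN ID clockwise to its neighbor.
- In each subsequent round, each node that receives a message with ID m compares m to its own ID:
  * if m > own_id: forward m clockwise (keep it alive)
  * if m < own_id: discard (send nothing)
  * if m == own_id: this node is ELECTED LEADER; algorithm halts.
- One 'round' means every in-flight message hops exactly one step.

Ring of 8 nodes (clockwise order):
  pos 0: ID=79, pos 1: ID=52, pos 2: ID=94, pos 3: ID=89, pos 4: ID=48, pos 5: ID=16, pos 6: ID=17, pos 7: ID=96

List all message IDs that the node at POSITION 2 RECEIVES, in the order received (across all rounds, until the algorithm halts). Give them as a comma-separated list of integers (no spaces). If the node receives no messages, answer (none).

Answer: 52,79,96

Derivation:
Round 1: pos1(id52) recv 79: fwd; pos2(id94) recv 52: drop; pos3(id89) recv 94: fwd; pos4(id48) recv 89: fwd; pos5(id16) recv 48: fwd; pos6(id17) recv 16: drop; pos7(id96) recv 17: drop; pos0(id79) recv 96: fwd
Round 2: pos2(id94) recv 79: drop; pos4(id48) recv 94: fwd; pos5(id16) recv 89: fwd; pos6(id17) recv 48: fwd; pos1(id52) recv 96: fwd
Round 3: pos5(id16) recv 94: fwd; pos6(id17) recv 89: fwd; pos7(id96) recv 48: drop; pos2(id94) recv 96: fwd
Round 4: pos6(id17) recv 94: fwd; pos7(id96) recv 89: drop; pos3(id89) recv 96: fwd
Round 5: pos7(id96) recv 94: drop; pos4(id48) recv 96: fwd
Round 6: pos5(id16) recv 96: fwd
Round 7: pos6(id17) recv 96: fwd
Round 8: pos7(id96) recv 96: ELECTED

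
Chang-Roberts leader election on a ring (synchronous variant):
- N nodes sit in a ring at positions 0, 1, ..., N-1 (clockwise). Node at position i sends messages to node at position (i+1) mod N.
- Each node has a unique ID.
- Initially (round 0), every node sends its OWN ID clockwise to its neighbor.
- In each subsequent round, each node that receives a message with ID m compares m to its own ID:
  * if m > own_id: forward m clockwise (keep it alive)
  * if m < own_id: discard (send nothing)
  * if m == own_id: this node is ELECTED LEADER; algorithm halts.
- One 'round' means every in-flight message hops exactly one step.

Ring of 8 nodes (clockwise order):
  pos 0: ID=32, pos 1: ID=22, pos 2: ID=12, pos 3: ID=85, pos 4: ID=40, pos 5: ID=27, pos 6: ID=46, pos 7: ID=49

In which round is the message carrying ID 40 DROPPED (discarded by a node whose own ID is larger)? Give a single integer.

Answer: 2

Derivation:
Round 1: pos1(id22) recv 32: fwd; pos2(id12) recv 22: fwd; pos3(id85) recv 12: drop; pos4(id40) recv 85: fwd; pos5(id27) recv 40: fwd; pos6(id46) recv 27: drop; pos7(id49) recv 46: drop; pos0(id32) recv 49: fwd
Round 2: pos2(id12) recv 32: fwd; pos3(id85) recv 22: drop; pos5(id27) recv 85: fwd; pos6(id46) recv 40: drop; pos1(id22) recv 49: fwd
Round 3: pos3(id85) recv 32: drop; pos6(id46) recv 85: fwd; pos2(id12) recv 49: fwd
Round 4: pos7(id49) recv 85: fwd; pos3(id85) recv 49: drop
Round 5: pos0(id32) recv 85: fwd
Round 6: pos1(id22) recv 85: fwd
Round 7: pos2(id12) recv 85: fwd
Round 8: pos3(id85) recv 85: ELECTED
Message ID 40 originates at pos 4; dropped at pos 6 in round 2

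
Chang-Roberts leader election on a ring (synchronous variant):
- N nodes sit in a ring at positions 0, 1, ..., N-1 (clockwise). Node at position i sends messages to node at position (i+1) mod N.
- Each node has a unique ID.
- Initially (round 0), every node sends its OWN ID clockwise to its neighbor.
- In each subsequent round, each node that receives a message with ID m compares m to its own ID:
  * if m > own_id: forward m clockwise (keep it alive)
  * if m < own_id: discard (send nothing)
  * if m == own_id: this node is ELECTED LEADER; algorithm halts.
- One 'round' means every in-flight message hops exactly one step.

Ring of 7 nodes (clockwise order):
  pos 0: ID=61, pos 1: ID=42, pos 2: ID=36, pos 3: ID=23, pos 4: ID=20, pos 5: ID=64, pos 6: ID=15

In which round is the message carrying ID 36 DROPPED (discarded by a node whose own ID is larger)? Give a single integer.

Round 1: pos1(id42) recv 61: fwd; pos2(id36) recv 42: fwd; pos3(id23) recv 36: fwd; pos4(id20) recv 23: fwd; pos5(id64) recv 20: drop; pos6(id15) recv 64: fwd; pos0(id61) recv 15: drop
Round 2: pos2(id36) recv 61: fwd; pos3(id23) recv 42: fwd; pos4(id20) recv 36: fwd; pos5(id64) recv 23: drop; pos0(id61) recv 64: fwd
Round 3: pos3(id23) recv 61: fwd; pos4(id20) recv 42: fwd; pos5(id64) recv 36: drop; pos1(id42) recv 64: fwd
Round 4: pos4(id20) recv 61: fwd; pos5(id64) recv 42: drop; pos2(id36) recv 64: fwd
Round 5: pos5(id64) recv 61: drop; pos3(id23) recv 64: fwd
Round 6: pos4(id20) recv 64: fwd
Round 7: pos5(id64) recv 64: ELECTED
Message ID 36 originates at pos 2; dropped at pos 5 in round 3

Answer: 3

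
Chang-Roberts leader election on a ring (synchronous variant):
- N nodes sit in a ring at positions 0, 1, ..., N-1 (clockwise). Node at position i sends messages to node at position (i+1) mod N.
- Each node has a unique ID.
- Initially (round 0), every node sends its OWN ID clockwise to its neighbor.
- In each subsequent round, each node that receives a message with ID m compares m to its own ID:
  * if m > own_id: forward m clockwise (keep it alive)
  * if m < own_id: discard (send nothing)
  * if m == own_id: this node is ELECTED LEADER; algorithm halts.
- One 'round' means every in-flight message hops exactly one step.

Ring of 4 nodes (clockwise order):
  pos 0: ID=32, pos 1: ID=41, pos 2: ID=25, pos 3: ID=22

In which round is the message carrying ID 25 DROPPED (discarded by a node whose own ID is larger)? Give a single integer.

Answer: 2

Derivation:
Round 1: pos1(id41) recv 32: drop; pos2(id25) recv 41: fwd; pos3(id22) recv 25: fwd; pos0(id32) recv 22: drop
Round 2: pos3(id22) recv 41: fwd; pos0(id32) recv 25: drop
Round 3: pos0(id32) recv 41: fwd
Round 4: pos1(id41) recv 41: ELECTED
Message ID 25 originates at pos 2; dropped at pos 0 in round 2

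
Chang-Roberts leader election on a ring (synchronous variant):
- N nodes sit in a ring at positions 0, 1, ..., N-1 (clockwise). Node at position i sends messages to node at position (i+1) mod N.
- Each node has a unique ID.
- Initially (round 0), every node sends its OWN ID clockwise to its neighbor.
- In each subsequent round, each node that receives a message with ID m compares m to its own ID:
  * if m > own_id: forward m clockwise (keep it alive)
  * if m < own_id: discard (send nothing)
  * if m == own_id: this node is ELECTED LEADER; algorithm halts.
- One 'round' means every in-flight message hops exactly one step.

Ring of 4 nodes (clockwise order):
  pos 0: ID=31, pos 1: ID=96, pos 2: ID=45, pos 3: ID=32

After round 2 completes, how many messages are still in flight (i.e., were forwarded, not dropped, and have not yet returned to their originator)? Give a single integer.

Round 1: pos1(id96) recv 31: drop; pos2(id45) recv 96: fwd; pos3(id32) recv 45: fwd; pos0(id31) recv 32: fwd
Round 2: pos3(id32) recv 96: fwd; pos0(id31) recv 45: fwd; pos1(id96) recv 32: drop
After round 2: 2 messages still in flight

Answer: 2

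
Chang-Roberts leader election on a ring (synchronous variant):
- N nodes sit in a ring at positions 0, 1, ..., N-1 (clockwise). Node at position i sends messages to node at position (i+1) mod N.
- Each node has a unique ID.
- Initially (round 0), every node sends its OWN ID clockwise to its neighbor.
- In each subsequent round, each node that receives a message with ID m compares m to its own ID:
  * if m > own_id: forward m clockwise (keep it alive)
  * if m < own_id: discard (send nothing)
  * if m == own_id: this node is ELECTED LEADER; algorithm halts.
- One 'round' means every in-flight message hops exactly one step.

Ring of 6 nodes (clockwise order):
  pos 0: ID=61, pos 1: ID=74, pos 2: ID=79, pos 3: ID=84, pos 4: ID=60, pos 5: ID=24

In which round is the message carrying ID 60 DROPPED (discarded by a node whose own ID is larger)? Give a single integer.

Round 1: pos1(id74) recv 61: drop; pos2(id79) recv 74: drop; pos3(id84) recv 79: drop; pos4(id60) recv 84: fwd; pos5(id24) recv 60: fwd; pos0(id61) recv 24: drop
Round 2: pos5(id24) recv 84: fwd; pos0(id61) recv 60: drop
Round 3: pos0(id61) recv 84: fwd
Round 4: pos1(id74) recv 84: fwd
Round 5: pos2(id79) recv 84: fwd
Round 6: pos3(id84) recv 84: ELECTED
Message ID 60 originates at pos 4; dropped at pos 0 in round 2

Answer: 2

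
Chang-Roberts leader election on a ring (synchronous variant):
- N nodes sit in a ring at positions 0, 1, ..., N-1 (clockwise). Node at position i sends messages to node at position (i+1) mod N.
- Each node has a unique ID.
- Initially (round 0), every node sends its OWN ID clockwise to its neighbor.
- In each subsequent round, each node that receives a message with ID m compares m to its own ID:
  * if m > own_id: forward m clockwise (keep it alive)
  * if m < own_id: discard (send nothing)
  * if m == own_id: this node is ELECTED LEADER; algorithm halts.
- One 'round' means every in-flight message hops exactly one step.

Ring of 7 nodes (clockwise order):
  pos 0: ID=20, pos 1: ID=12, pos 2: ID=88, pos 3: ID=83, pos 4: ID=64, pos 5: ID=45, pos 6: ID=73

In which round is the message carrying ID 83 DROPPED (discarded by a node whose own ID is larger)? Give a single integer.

Answer: 6

Derivation:
Round 1: pos1(id12) recv 20: fwd; pos2(id88) recv 12: drop; pos3(id83) recv 88: fwd; pos4(id64) recv 83: fwd; pos5(id45) recv 64: fwd; pos6(id73) recv 45: drop; pos0(id20) recv 73: fwd
Round 2: pos2(id88) recv 20: drop; pos4(id64) recv 88: fwd; pos5(id45) recv 83: fwd; pos6(id73) recv 64: drop; pos1(id12) recv 73: fwd
Round 3: pos5(id45) recv 88: fwd; pos6(id73) recv 83: fwd; pos2(id88) recv 73: drop
Round 4: pos6(id73) recv 88: fwd; pos0(id20) recv 83: fwd
Round 5: pos0(id20) recv 88: fwd; pos1(id12) recv 83: fwd
Round 6: pos1(id12) recv 88: fwd; pos2(id88) recv 83: drop
Round 7: pos2(id88) recv 88: ELECTED
Message ID 83 originates at pos 3; dropped at pos 2 in round 6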